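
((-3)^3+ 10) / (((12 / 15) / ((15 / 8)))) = -1275 / 32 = -39.84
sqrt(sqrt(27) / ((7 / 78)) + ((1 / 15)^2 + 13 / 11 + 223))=sqrt(44594550 * sqrt(3) + 299070079) / 1155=16.80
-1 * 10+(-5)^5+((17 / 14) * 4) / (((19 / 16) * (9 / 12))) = -1248689 / 399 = -3129.55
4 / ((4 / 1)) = 1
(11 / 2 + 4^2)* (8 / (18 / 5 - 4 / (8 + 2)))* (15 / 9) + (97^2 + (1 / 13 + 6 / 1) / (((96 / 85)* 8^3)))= 9498.59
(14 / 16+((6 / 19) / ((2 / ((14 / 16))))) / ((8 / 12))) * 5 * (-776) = -159565 / 38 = -4199.08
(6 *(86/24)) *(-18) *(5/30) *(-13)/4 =1677/8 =209.62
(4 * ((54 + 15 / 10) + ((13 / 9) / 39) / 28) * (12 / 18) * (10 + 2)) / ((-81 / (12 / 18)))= -671344 / 45927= -14.62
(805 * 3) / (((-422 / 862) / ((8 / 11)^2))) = -66615360 / 25531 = -2609.20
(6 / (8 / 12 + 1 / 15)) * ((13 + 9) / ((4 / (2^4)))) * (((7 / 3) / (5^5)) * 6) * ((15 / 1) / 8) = 756 / 125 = 6.05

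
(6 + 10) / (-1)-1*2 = -18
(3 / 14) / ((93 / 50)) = 0.12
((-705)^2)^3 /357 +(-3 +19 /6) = 343927169767200.80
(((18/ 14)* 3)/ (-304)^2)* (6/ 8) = 81/ 2587648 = 0.00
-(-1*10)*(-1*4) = -40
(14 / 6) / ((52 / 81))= 189 / 52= 3.63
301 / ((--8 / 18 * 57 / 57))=2709 / 4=677.25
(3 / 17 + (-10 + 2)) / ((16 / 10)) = -665 / 136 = -4.89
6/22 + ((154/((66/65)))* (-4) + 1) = -19978/33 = -605.39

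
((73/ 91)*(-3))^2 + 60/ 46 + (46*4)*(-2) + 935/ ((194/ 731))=116843266461/ 36949822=3162.21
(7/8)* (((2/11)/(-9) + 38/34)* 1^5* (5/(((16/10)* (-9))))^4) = 5050390625/361829597184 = 0.01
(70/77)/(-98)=-5/539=-0.01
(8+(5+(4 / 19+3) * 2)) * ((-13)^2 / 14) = 62361 / 266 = 234.44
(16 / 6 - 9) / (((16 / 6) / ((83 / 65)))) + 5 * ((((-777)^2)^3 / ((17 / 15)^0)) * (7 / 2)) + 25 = 2002476854989424361323 / 520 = 3850917028825816079.47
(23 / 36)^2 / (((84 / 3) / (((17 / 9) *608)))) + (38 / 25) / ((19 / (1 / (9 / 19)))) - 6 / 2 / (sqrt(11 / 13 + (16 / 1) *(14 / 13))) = 16.21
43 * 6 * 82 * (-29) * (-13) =7975812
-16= -16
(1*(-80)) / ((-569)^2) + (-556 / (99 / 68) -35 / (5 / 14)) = -15381893030 / 32052339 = -479.90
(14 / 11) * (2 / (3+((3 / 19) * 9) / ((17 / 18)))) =9044 / 16005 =0.57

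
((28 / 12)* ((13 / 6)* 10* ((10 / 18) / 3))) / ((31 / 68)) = 154700 / 7533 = 20.54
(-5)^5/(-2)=3125/2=1562.50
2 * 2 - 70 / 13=-18 / 13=-1.38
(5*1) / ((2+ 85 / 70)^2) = 196 / 405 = 0.48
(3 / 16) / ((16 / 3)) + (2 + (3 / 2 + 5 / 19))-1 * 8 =-20437 / 4864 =-4.20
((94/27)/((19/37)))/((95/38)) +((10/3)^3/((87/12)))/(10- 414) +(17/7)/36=194002159/70120260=2.77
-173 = -173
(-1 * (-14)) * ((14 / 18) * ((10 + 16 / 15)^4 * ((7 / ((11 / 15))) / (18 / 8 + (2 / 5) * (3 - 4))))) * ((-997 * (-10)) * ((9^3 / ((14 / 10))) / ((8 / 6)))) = 3281192287342.23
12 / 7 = 1.71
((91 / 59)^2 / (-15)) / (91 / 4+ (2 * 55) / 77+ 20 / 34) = -3941756 / 615562635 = -0.01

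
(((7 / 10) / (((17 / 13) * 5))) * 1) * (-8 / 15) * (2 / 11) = -728 / 70125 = -0.01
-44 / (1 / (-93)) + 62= 4154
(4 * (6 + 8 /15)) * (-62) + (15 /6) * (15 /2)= -96091 /60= -1601.52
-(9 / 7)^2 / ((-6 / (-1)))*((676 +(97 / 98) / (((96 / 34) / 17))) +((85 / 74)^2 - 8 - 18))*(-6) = 1086.52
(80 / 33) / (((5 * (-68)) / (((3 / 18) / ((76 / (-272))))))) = 8 / 1881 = 0.00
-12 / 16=-3 / 4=-0.75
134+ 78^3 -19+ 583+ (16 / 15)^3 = 1603972846 / 3375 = 475251.21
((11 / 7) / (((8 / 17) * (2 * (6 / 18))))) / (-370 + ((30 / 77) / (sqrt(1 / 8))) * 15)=-0.01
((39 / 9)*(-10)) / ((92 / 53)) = -3445 / 138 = -24.96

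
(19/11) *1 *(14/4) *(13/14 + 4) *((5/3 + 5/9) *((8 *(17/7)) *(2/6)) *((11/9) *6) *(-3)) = -594320/63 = -9433.65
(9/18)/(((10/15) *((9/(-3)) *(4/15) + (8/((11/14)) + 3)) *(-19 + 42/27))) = -0.00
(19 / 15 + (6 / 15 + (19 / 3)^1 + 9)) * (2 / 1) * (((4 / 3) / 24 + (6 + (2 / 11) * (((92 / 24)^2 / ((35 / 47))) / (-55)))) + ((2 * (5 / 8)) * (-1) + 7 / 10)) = 70501703 / 381150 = 184.97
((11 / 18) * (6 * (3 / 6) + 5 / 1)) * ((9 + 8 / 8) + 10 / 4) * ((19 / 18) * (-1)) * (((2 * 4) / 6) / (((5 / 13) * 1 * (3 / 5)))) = -271700 / 729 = -372.70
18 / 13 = 1.38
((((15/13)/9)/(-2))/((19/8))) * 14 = -280/741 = -0.38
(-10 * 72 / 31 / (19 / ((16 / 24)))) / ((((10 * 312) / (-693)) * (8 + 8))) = 693 / 61256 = 0.01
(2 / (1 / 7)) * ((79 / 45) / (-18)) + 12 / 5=1.03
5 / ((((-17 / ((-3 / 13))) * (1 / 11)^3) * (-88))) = -1815 / 1768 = -1.03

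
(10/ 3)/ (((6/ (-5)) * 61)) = -25/ 549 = -0.05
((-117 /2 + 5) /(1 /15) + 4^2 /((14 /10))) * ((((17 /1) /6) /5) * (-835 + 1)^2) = -2182596765 /7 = -311799537.86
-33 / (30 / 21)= -231 / 10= -23.10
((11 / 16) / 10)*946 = 5203 / 80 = 65.04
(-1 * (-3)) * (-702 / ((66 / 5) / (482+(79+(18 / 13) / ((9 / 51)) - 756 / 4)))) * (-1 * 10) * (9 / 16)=14999175 / 44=340890.34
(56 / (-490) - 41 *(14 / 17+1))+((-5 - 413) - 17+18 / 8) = -1208157 / 2380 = -507.63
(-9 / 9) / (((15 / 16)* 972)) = -0.00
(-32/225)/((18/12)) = -64/675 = -0.09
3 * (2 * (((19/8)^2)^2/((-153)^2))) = 130321/15980544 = 0.01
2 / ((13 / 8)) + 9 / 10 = 277 / 130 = 2.13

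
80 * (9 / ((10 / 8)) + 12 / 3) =896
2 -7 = -5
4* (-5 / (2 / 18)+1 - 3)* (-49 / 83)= 9212 / 83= 110.99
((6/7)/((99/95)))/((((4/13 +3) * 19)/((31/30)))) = 403/29799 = 0.01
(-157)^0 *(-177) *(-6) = 1062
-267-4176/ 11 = -7113/ 11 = -646.64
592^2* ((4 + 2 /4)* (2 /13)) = 242628.92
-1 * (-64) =64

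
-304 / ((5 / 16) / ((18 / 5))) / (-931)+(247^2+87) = 74847208 / 1225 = 61099.76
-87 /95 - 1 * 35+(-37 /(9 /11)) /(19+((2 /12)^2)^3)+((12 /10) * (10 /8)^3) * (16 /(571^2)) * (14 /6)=-420597498830091 /10982909532470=-38.30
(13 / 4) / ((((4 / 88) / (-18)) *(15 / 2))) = -858 / 5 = -171.60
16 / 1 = 16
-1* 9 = -9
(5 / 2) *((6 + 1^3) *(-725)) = -25375 / 2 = -12687.50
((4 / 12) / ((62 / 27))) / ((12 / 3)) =0.04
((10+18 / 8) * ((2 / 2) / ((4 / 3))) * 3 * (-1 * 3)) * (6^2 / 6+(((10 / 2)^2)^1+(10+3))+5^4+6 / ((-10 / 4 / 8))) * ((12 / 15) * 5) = -4298427 / 20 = -214921.35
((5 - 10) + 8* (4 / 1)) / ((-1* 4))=-27 / 4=-6.75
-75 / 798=-25 / 266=-0.09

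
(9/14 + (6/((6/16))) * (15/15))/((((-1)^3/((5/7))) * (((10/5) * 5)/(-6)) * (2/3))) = 2097/196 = 10.70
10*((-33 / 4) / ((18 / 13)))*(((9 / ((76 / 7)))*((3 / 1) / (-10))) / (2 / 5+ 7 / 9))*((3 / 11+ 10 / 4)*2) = 2248155 / 32224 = 69.77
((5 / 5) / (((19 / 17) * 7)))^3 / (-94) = -0.00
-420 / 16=-105 / 4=-26.25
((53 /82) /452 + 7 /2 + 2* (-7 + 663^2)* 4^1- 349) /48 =43440867395 /593024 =73253.14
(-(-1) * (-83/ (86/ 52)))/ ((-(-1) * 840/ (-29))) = 31291/ 18060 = 1.73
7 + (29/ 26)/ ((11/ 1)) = 2031/ 286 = 7.10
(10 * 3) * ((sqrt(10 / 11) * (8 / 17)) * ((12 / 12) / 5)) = 48 * sqrt(110) / 187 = 2.69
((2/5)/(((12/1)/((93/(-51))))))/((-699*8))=31/2851920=0.00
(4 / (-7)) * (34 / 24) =-17 / 21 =-0.81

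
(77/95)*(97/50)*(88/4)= 82159/2375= 34.59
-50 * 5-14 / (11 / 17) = -2988 / 11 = -271.64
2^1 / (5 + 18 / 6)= 1 / 4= 0.25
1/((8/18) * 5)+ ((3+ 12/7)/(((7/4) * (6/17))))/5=1937/980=1.98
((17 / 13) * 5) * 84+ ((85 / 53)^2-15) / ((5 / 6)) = 19511664 / 36517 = 534.32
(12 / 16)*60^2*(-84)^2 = 19051200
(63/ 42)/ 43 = 3/ 86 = 0.03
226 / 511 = 0.44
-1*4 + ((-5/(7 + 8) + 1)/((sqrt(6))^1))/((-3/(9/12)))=-4 - sqrt(6)/36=-4.07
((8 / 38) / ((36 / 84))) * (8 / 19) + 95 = 103109 / 1083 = 95.21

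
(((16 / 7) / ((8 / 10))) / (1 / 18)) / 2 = 180 / 7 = 25.71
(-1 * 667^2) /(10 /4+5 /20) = -1779556 /11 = -161777.82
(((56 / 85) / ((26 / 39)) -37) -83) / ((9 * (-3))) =1124 / 255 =4.41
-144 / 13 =-11.08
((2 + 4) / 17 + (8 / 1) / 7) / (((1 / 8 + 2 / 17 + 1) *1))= 1424 / 1183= 1.20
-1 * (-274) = 274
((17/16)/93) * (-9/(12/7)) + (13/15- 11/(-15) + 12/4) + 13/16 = 53097/9920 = 5.35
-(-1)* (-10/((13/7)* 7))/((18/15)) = -25/39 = -0.64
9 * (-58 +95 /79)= -40383 /79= -511.18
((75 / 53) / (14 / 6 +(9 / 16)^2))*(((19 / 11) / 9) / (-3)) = -24320 / 711843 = -0.03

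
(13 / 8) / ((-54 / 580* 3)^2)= 273325 / 13122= 20.83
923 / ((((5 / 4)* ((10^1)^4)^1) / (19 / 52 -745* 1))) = -2749191 / 50000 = -54.98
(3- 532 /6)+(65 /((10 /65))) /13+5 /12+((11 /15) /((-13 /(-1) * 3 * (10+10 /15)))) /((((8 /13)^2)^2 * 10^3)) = -103710695833 /1966080000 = -52.75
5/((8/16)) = 10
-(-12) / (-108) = -1 / 9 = -0.11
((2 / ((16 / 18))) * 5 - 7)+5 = 37 / 4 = 9.25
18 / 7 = 2.57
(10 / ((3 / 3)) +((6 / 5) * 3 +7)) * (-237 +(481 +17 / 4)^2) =387659967 / 80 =4845749.59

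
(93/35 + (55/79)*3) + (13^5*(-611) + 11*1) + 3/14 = -1254535838931/5530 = -226860007.04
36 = 36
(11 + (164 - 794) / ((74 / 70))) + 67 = -517.95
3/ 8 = 0.38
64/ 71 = 0.90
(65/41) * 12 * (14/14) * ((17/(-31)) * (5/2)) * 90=-2983500/1271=-2347.36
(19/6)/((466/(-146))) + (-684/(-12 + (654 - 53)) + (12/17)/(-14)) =-11365703/5157222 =-2.20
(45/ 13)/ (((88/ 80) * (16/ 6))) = 675/ 572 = 1.18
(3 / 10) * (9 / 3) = 9 / 10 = 0.90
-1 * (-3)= 3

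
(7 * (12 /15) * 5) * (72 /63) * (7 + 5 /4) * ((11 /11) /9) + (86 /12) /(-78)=13685 /468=29.24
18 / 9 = 2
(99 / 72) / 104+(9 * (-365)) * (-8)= 21864971 / 832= 26280.01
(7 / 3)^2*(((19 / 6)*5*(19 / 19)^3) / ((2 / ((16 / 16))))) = 4655 / 108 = 43.10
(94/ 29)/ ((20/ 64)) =1504/ 145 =10.37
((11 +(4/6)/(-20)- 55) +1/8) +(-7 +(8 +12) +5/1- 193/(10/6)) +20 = -2921/24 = -121.71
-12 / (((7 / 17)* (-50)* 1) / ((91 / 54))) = 221 / 225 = 0.98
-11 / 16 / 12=-11 / 192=-0.06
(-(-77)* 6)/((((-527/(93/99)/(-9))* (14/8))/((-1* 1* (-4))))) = 288/17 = 16.94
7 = 7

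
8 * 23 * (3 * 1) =552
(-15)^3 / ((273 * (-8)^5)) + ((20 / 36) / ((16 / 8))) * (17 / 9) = 126821365 / 241532928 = 0.53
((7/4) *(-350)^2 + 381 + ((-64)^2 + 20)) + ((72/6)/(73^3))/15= 425724644124/1945085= 218872.00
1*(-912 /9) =-304 /3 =-101.33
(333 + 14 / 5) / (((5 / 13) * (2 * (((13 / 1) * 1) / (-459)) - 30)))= -10018593 / 344900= -29.05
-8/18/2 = -2/9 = -0.22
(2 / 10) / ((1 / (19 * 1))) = 19 / 5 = 3.80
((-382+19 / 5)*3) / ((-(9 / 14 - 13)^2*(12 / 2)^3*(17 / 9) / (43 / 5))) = 3984337 / 25439650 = 0.16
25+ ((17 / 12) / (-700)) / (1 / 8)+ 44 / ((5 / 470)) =4369033 / 1050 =4160.98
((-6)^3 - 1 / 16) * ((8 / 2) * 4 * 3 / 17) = -10371 / 17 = -610.06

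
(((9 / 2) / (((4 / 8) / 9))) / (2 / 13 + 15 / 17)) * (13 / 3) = 77571 / 229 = 338.74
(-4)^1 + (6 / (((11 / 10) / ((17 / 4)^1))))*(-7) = -1829 / 11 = -166.27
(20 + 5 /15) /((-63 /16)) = -976 /189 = -5.16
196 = 196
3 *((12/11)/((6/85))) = 510/11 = 46.36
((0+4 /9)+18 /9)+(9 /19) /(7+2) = 427 /171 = 2.50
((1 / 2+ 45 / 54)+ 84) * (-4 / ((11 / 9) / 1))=-279.27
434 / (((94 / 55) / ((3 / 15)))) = 2387 / 47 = 50.79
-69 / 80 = -0.86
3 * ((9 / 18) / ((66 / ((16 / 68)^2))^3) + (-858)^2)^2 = 407774296556812211807422014505337104 / 250812652469785208341803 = 1625812304688.00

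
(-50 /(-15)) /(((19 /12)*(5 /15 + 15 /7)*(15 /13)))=14 /19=0.74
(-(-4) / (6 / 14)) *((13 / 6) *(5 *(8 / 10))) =728 / 9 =80.89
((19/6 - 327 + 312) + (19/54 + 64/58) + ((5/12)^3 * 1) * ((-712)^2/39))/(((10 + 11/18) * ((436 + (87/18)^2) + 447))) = 227173688/2349516403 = 0.10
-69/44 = -1.57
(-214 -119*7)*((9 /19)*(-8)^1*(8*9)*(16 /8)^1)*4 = 43421184 /19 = 2285325.47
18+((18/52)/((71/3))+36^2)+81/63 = 16996311/12922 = 1315.30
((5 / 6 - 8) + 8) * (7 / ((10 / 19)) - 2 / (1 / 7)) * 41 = -287 / 12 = -23.92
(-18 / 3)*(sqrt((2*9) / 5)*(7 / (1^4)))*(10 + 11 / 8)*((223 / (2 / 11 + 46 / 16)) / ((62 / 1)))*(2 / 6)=-4687683*sqrt(10) / 41695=-355.53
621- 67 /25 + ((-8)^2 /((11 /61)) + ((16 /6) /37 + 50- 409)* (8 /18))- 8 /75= 223515958 /274725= 813.60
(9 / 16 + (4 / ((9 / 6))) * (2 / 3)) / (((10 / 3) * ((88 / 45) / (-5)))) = -5055 / 2816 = -1.80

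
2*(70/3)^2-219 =7829/9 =869.89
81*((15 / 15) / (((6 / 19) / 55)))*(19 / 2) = 536085 / 4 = 134021.25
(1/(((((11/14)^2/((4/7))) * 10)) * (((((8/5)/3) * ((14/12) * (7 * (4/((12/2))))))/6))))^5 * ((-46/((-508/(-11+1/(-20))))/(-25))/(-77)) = -70893300441132/532870294679452431625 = -0.00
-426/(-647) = 0.66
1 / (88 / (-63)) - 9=-855 / 88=-9.72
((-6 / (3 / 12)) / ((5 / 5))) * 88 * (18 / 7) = -38016 / 7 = -5430.86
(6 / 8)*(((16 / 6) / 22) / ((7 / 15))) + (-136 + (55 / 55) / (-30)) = -313787 / 2310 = -135.84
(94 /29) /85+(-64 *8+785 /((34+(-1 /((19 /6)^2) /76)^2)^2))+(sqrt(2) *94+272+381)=94 *sqrt(2)+35752018482525957074852 /252277201329123240785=274.65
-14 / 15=-0.93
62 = 62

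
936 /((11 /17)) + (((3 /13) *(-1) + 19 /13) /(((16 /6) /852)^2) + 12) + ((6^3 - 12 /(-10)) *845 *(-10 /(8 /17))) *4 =-2212681074 /143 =-15473294.22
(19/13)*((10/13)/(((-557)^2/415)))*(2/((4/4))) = 157700/52432081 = 0.00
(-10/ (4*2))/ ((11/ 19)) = -95/ 44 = -2.16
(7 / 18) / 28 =1 / 72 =0.01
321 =321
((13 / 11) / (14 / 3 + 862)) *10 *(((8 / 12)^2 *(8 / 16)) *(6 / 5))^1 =1 / 275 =0.00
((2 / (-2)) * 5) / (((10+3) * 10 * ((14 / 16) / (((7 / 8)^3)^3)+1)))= -5764801 / 586092442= -0.01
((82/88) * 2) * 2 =41/11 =3.73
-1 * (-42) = 42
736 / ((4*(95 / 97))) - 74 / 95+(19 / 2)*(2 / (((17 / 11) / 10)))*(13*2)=5464458 / 1615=3383.57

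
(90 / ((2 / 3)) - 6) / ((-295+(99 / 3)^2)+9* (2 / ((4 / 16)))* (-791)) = -3 / 1306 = -0.00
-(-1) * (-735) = -735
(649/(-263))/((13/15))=-9735/3419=-2.85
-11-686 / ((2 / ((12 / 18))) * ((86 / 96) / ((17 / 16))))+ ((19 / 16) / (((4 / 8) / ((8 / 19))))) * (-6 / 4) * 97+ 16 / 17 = -623935 / 1462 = -426.77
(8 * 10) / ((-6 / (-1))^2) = 20 / 9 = 2.22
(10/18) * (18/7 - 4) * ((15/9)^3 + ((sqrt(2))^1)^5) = -200 * sqrt(2)/63 - 6250/1701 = -8.16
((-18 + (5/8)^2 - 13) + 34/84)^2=1647954025/1806336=912.32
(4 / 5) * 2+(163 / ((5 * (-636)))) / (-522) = 2656099 / 1659960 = 1.60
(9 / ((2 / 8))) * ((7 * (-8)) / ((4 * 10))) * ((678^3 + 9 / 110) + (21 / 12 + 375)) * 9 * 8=-311017863283848 / 275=-1130974048304.90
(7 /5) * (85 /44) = 119 /44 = 2.70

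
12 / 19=0.63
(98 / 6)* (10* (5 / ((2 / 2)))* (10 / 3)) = 24500 / 9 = 2722.22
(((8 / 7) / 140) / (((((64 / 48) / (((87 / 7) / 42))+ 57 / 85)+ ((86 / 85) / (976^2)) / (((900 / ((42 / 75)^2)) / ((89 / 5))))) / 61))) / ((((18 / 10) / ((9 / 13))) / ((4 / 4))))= 5924204100000000 / 160115000114947787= 0.04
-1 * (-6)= 6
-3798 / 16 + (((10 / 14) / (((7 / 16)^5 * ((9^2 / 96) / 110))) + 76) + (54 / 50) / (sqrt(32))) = 27 * sqrt(2) / 200 + 143538609607 / 25412184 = 5648.61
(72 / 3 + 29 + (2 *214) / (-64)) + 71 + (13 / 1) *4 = 2709 / 16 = 169.31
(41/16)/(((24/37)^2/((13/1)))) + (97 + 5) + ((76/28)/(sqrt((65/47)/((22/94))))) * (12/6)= 38 * sqrt(715)/455 + 1669709/9216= 183.41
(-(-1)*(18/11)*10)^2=32400/121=267.77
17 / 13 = 1.31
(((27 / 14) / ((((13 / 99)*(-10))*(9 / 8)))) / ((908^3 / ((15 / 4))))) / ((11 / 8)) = -0.00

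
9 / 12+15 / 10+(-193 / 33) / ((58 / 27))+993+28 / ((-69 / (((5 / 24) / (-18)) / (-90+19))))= 41879778445 / 42195087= 992.53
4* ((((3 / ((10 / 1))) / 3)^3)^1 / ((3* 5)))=1 / 3750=0.00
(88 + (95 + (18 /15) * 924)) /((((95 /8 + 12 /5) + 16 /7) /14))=5063856 /4637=1092.05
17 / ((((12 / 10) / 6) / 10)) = 850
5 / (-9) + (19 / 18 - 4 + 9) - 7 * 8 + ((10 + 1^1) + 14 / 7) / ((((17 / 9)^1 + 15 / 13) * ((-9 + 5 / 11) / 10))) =-928621 / 16732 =-55.50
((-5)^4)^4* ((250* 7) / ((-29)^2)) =267028808593750 / 841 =317513446603.75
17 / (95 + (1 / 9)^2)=1377 / 7696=0.18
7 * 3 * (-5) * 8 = -840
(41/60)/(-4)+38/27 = 2671/2160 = 1.24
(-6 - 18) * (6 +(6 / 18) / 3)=-440 / 3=-146.67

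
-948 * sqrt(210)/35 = -392.51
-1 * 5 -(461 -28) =-438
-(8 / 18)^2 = -16 / 81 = -0.20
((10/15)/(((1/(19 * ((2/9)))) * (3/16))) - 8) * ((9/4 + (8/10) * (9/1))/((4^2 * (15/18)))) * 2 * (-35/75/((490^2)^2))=-71/882367500000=-0.00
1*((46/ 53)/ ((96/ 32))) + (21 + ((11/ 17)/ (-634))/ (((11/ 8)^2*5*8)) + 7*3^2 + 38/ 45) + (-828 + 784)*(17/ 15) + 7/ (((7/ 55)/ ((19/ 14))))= 43509512087/ 395865162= 109.91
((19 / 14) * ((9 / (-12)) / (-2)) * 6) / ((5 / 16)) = 9.77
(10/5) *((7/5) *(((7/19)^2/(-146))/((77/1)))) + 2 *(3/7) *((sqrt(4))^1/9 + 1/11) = 0.27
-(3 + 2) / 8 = -5 / 8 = -0.62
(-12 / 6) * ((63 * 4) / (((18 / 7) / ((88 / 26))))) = -8624 / 13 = -663.38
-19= -19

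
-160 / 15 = -32 / 3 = -10.67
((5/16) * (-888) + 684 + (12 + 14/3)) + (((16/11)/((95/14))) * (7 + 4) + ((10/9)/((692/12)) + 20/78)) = 545846101/1281930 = 425.80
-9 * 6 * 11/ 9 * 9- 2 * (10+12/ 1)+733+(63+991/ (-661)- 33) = 81634/ 661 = 123.50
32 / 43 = 0.74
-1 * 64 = -64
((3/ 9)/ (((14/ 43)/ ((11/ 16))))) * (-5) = -2365/ 672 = -3.52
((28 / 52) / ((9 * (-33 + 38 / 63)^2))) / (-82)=-3087 / 4440615946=-0.00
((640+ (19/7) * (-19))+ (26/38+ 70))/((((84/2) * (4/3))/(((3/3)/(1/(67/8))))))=2936677/29792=98.57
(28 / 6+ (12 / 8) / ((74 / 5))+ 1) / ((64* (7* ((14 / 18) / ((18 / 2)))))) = 69147 / 464128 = 0.15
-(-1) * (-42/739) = -42/739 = -0.06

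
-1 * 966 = -966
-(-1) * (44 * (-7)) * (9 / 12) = -231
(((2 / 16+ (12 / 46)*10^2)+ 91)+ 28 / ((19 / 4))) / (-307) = -430381 / 1073272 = -0.40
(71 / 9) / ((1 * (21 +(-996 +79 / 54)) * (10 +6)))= -213 / 420568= -0.00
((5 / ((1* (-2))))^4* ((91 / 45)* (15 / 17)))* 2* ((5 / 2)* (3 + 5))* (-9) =-853125 / 34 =-25091.91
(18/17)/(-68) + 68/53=38827/30634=1.27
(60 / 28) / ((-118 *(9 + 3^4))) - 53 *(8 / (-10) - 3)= 4990687 / 24780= 201.40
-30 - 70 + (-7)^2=-51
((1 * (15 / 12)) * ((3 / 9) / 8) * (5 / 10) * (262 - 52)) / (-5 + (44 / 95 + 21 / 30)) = -16625 / 11664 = -1.43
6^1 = 6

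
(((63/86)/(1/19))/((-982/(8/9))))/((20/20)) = -266/21113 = -0.01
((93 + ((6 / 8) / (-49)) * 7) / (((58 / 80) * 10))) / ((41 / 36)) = 93636 / 8323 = 11.25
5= 5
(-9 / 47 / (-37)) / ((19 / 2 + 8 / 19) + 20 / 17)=0.00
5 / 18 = 0.28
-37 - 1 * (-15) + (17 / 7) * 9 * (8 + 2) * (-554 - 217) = -168540.57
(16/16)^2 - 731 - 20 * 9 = -910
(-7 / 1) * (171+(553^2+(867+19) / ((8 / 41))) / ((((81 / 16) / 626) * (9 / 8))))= -174074805989 / 729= -238785742.10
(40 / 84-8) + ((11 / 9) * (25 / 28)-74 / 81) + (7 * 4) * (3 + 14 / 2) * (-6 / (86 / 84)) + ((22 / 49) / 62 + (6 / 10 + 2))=-174134074291 / 105813540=-1645.67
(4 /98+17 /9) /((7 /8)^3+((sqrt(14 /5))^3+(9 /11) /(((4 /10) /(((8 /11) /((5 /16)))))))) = 59919548480000 /43090127806257- 882751569920 * sqrt(70) /6155732543751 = 0.19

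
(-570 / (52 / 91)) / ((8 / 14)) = -13965 / 8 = -1745.62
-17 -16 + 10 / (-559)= -33.02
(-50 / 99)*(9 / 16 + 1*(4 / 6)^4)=-0.38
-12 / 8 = -3 / 2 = -1.50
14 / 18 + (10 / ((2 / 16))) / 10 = 79 / 9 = 8.78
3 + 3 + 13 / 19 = 6.68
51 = 51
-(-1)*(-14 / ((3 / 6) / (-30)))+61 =901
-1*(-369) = 369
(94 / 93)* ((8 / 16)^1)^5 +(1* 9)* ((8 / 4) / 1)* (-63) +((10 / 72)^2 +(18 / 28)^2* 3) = -139367423 / 123039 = -1132.71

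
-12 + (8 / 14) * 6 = -60 / 7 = -8.57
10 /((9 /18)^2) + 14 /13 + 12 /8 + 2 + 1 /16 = 9285 /208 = 44.64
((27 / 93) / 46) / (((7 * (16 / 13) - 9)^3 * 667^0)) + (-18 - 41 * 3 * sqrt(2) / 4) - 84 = -18201273 / 178250 - 123 * sqrt(2) / 4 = -145.60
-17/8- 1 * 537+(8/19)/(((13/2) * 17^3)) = -5233872815/9708088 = -539.12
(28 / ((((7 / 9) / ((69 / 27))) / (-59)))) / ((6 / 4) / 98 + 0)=-354629.33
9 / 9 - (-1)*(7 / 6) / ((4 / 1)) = 1.29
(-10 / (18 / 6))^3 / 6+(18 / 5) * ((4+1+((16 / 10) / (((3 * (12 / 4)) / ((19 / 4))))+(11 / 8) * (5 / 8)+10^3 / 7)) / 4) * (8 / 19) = 50.50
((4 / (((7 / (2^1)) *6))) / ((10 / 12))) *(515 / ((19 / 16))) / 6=6592 / 399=16.52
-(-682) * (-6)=-4092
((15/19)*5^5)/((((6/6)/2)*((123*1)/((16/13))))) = 500000/10127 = 49.37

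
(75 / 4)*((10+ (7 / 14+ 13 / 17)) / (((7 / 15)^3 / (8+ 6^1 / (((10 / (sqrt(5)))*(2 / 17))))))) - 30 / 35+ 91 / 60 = 5817043241 / 349860+ 58168125*sqrt(5) / 5488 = 40327.19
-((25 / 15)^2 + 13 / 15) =-164 / 45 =-3.64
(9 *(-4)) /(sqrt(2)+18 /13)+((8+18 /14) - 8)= 603 - 3042 *sqrt(2) /7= -11.58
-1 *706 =-706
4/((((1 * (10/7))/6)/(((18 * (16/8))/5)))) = 3024/25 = 120.96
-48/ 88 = -6/ 11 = -0.55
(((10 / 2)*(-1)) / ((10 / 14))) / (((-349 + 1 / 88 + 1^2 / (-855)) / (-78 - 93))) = -3.43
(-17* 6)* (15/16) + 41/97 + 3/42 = -516751/5432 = -95.13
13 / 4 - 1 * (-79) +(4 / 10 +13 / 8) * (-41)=-31 / 40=-0.78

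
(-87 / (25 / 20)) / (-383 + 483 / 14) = 696 / 3485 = 0.20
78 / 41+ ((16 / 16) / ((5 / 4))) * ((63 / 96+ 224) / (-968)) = 2725411 / 1587520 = 1.72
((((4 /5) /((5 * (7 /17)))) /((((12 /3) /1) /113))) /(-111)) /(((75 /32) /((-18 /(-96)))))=-3842 /485625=-0.01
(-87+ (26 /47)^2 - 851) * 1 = -2071366 /2209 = -937.69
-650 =-650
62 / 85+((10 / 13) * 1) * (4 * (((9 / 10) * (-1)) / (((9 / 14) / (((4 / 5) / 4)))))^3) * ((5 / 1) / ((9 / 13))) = 23102 / 95625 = 0.24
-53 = -53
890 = 890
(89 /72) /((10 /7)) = 623 /720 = 0.87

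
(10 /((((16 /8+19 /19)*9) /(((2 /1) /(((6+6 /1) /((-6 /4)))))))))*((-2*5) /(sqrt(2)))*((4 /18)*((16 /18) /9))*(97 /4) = 4850*sqrt(2) /19683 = 0.35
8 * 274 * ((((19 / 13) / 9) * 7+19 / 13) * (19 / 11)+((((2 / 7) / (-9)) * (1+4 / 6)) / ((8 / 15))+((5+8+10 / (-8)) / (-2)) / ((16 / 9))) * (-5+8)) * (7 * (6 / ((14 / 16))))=-1808489050 / 3003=-602227.46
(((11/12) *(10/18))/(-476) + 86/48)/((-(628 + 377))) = -92051/51665040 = -0.00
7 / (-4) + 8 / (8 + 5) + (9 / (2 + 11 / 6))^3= 7470275 / 632684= 11.81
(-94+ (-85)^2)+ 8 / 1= 7139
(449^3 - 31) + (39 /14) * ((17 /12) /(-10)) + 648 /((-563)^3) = 9045906280275972993 /99933986320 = 90518817.61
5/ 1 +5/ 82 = 415/ 82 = 5.06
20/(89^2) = 20/7921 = 0.00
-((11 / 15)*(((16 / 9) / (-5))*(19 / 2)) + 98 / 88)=40493 / 29700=1.36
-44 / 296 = -11 / 74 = -0.15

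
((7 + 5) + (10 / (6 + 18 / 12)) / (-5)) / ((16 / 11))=121 / 15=8.07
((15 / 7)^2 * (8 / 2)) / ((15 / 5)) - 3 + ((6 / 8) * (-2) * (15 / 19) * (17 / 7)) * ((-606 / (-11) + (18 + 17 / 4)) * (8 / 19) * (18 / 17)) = -18687447 / 194579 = -96.04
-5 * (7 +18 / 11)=-475 / 11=-43.18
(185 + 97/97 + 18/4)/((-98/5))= -1905/196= -9.72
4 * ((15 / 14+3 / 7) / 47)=6 / 47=0.13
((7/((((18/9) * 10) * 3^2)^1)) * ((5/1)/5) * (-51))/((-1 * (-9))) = -119/540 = -0.22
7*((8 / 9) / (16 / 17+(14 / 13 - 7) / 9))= 12376 / 563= 21.98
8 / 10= 4 / 5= 0.80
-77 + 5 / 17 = -1304 / 17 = -76.71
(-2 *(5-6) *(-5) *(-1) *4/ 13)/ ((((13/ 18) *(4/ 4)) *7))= 0.61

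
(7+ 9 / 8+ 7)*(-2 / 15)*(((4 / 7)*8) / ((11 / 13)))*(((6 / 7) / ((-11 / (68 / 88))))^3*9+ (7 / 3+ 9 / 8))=-655276927409 / 17400755295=-37.66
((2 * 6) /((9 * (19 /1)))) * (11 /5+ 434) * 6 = 17448 /95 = 183.66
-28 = -28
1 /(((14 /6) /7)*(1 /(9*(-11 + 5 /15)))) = -288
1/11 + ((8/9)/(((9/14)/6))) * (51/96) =1336/297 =4.50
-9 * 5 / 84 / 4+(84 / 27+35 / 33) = 44771 / 11088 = 4.04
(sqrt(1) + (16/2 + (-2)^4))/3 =25/3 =8.33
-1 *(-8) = 8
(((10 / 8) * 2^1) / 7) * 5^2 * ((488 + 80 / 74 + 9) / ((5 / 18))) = 4146525 / 259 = 16009.75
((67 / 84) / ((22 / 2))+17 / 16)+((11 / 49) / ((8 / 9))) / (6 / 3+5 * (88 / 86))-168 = -36687809 / 219912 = -166.83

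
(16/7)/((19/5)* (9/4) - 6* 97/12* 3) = -320/19173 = -0.02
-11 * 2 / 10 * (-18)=198 / 5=39.60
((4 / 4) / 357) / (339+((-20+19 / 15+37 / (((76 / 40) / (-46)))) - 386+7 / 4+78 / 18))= -380 / 129614919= -0.00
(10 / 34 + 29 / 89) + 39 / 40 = 96527 / 60520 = 1.59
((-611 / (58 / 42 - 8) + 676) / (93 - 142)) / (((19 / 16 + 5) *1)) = -1708720 / 674289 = -2.53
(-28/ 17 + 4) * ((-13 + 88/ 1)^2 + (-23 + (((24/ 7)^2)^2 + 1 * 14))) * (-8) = -108314.02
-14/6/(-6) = 7/18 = 0.39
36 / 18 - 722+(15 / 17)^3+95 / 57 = -10577390 / 14739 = -717.65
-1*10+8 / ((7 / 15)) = 50 / 7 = 7.14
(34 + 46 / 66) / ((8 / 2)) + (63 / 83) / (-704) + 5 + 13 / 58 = 70648103 / 5083584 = 13.90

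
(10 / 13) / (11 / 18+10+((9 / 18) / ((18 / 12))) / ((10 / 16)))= 900 / 13039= 0.07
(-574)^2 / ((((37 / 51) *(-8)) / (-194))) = 407479443 / 37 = 11012957.92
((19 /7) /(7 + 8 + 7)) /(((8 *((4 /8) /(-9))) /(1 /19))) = -9 /616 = -0.01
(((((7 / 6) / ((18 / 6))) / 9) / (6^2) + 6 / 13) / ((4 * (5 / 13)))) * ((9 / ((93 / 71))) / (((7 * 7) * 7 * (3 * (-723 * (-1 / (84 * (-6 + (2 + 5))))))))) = 2490893 / 10674863640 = 0.00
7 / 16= 0.44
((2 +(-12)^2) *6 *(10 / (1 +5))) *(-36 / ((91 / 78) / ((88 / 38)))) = -13875840 / 133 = -104329.62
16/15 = 1.07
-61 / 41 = -1.49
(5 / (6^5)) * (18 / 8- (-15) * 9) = 305 / 3456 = 0.09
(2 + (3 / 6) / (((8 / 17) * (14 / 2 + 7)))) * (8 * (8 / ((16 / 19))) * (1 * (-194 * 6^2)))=-7712955 / 7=-1101850.71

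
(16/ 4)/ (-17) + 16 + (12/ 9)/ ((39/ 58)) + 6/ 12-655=-2533001/ 3978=-636.75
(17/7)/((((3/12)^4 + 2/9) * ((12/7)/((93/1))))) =303552/521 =582.63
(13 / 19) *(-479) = -6227 / 19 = -327.74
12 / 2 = 6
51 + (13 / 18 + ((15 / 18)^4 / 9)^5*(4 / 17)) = 47457369445140202575409 / 917543123840934346752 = 51.72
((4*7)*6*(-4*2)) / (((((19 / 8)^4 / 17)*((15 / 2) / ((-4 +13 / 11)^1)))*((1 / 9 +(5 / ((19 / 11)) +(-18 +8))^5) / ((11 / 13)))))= -82682707968 / 6557858665735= -0.01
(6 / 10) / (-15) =-1 / 25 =-0.04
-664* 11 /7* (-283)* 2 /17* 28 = 972720.94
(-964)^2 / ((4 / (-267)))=-62030508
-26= -26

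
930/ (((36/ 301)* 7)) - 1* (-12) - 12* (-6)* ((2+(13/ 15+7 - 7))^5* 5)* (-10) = -4696691051/ 6750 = -695806.08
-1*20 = -20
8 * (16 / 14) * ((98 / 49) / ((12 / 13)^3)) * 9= 4394 / 21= 209.24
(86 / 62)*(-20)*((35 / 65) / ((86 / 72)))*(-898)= 4525920 / 403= 11230.57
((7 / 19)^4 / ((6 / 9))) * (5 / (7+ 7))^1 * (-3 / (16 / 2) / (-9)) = 1715 / 4170272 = 0.00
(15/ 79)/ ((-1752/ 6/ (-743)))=11145/ 23068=0.48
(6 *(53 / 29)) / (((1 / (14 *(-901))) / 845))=-3389507940 / 29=-116879584.14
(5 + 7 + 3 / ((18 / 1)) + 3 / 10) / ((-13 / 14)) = -2618 / 195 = -13.43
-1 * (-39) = 39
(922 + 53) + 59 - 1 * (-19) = 1053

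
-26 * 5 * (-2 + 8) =-780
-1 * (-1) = 1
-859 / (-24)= 35.79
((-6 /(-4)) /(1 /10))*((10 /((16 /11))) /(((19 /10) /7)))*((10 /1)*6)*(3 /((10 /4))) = 519750 /19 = 27355.26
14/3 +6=32/3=10.67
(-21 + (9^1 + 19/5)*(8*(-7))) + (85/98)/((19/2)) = -3434034/4655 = -737.71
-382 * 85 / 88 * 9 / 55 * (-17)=496791 / 484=1026.43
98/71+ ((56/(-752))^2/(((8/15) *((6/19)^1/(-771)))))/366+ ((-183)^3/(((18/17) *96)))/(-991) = 75424210630327/1213577521792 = 62.15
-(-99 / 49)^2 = -9801 / 2401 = -4.08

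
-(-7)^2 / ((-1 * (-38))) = -49 / 38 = -1.29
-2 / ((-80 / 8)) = 1 / 5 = 0.20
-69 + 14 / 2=-62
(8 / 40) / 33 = 1 / 165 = 0.01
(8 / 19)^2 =64 / 361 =0.18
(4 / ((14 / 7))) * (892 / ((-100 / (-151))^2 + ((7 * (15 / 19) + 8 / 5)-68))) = -3864313480 / 130908183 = -29.52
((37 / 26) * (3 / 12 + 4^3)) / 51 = 9509 / 5304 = 1.79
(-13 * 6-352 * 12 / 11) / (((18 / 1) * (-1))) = 77 / 3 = 25.67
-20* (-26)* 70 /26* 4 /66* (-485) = -1358000 /33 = -41151.52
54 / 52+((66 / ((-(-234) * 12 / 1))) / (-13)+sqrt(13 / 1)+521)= sqrt(13)+3176071 / 6084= 525.64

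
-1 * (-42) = 42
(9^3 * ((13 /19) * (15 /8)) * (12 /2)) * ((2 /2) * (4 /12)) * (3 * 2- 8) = -142155 /38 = -3740.92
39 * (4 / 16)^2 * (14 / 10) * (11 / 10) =3003 / 800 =3.75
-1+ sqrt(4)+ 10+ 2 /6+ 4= 46 /3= 15.33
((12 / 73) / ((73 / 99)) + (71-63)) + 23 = 166387 / 5329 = 31.22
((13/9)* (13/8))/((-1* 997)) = -169/71784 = -0.00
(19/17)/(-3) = -19/51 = -0.37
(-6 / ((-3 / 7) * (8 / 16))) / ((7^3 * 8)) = 1 / 98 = 0.01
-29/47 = -0.62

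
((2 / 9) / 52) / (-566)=-1 / 132444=-0.00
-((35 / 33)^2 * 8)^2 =-96040000 / 1185921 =-80.98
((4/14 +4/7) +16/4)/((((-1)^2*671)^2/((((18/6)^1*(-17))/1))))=-1734/3151687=-0.00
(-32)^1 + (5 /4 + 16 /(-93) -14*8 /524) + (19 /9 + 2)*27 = 3891943 /48732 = 79.86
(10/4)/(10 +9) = 5/38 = 0.13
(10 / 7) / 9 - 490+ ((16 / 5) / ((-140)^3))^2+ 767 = 277.16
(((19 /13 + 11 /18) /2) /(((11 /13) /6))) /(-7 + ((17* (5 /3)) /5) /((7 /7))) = -485 /88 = -5.51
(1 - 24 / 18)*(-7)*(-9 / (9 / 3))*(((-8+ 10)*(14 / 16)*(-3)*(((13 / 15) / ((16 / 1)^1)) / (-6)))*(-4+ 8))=-637 / 480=-1.33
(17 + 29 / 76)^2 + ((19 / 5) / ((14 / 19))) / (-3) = 300.40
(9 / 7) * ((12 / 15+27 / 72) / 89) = 423 / 24920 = 0.02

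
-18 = -18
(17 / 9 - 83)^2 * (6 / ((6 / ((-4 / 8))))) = -266450 / 81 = -3289.51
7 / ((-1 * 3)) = -7 / 3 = -2.33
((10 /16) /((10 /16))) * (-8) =-8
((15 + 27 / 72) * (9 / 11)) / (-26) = -1107 / 2288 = -0.48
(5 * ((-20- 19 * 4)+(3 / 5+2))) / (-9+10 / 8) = 1868 / 31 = 60.26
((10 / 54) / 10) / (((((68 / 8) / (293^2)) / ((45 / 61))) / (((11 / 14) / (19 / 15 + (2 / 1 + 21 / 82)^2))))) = 79371692950 / 4653969929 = 17.05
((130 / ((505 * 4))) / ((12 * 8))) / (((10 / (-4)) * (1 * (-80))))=13 / 3878400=0.00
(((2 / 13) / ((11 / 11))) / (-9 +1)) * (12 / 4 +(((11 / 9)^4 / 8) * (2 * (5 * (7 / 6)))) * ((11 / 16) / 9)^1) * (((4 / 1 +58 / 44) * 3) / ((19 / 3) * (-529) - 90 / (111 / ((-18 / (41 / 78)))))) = 111744090461 / 372496450968576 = 0.00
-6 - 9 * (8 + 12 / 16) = -84.75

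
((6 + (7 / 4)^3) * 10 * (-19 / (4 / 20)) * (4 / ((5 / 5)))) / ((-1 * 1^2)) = 345325 / 8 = 43165.62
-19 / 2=-9.50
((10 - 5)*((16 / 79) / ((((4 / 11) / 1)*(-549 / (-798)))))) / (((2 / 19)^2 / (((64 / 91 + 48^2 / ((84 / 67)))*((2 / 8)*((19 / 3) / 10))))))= 59956000544 / 563823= 106338.34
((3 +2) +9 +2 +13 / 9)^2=24649 / 81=304.31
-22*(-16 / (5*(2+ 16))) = 176 / 45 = 3.91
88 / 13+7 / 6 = 619 / 78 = 7.94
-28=-28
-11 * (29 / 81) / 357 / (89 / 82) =-26158 / 2573613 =-0.01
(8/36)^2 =4/81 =0.05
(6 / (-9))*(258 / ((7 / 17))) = -2924 / 7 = -417.71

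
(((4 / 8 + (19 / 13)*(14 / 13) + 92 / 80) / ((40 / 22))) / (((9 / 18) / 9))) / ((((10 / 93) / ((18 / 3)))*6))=100328679 / 338000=296.83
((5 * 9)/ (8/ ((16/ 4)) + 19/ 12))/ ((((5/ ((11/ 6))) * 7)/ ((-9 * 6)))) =-10692/ 301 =-35.52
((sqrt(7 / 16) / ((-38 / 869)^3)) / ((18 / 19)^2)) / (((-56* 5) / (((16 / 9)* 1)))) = 656234909* sqrt(7) / 31026240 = 55.96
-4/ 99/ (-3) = 4/ 297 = 0.01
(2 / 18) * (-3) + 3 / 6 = 1 / 6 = 0.17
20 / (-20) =-1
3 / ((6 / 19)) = 19 / 2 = 9.50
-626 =-626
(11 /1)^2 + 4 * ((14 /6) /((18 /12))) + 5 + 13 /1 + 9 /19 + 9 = 154.70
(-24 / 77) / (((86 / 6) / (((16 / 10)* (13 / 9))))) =-832 / 16555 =-0.05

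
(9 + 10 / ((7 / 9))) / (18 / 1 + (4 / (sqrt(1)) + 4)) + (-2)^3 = -1303 / 182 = -7.16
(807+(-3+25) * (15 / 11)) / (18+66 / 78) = 10881 / 245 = 44.41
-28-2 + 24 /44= -324 /11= -29.45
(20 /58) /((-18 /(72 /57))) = -40 /1653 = -0.02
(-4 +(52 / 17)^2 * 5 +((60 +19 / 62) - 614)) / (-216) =9154513 / 3870288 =2.37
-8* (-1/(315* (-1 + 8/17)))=-136/2835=-0.05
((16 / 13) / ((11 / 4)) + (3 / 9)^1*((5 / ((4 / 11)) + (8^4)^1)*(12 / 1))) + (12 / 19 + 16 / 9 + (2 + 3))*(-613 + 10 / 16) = 776114923 / 65208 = 11902.14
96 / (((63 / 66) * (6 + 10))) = 44 / 7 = 6.29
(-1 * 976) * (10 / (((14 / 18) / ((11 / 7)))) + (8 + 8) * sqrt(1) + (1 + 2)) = -1874896 / 49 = -38263.18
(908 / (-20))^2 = 51529 / 25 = 2061.16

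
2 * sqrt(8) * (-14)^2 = 784 * sqrt(2) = 1108.74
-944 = -944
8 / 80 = 1 / 10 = 0.10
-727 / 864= -0.84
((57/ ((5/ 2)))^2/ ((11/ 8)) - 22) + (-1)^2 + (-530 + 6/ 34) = -807644/ 4675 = -172.76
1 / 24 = 0.04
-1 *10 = -10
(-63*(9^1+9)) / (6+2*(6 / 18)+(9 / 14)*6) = -23814 / 221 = -107.76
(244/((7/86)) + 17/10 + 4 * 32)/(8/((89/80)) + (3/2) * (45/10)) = 38967582/173705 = 224.33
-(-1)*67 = 67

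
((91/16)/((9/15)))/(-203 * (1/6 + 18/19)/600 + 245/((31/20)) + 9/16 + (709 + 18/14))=140697375/12891503398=0.01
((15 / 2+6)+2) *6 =93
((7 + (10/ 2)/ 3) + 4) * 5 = 190/ 3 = 63.33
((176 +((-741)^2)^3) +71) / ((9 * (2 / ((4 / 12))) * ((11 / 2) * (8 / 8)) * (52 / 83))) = 264231138859776752 / 297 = 889667134208002.53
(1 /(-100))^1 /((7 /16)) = -4 /175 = -0.02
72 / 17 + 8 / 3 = 352 / 51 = 6.90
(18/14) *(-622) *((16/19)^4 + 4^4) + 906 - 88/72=-1676726558663/8210223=-204224.24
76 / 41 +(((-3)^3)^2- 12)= 29473 / 41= 718.85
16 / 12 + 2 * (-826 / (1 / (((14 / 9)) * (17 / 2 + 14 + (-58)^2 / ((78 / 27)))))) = -118958816 / 39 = -3050226.05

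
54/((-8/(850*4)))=-22950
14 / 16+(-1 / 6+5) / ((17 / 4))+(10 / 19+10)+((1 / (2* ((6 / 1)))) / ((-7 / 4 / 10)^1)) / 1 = 654553 / 54264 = 12.06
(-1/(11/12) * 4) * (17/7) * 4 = -3264/77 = -42.39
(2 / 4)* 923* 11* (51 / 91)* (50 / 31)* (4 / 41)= 3983100 / 8897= 447.69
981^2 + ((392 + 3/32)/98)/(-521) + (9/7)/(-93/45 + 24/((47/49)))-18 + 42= 25446126309586139/26440691648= 962385.05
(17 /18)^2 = 289 /324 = 0.89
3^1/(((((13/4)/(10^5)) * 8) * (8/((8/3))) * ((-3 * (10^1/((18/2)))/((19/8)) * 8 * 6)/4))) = -11875/52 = -228.37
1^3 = 1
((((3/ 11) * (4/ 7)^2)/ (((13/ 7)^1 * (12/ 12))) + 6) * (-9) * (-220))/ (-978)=-181620/ 14833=-12.24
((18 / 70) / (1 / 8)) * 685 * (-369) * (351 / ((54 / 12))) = -283905648 / 7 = -40557949.71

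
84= 84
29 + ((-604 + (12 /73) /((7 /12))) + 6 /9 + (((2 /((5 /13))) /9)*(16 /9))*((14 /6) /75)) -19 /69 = -615065357264 /1070992125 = -574.29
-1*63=-63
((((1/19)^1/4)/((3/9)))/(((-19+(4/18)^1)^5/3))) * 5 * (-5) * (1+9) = 66430125/5238622690262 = 0.00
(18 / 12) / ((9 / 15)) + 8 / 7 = 51 / 14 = 3.64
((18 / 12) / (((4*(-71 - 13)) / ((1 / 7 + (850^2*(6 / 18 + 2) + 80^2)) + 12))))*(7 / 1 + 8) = -177685775 / 1568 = -113320.01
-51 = -51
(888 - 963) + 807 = 732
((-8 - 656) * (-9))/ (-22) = -2988/ 11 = -271.64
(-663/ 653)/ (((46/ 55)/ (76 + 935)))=-36866115/ 30038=-1227.32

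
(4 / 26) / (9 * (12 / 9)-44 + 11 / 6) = -12 / 2353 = -0.01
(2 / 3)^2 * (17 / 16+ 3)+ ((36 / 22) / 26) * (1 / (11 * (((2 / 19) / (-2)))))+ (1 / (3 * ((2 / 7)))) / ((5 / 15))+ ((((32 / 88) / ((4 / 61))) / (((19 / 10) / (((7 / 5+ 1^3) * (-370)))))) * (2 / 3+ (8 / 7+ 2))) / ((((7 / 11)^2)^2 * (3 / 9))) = -3266100701108629 / 18083189124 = -180615.30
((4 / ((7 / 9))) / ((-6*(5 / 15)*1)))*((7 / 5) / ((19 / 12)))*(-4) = 864 / 95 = 9.09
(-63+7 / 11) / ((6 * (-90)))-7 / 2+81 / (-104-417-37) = -324977 / 92070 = -3.53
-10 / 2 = -5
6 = 6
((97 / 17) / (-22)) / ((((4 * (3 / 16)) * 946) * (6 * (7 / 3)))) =-97 / 3714942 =-0.00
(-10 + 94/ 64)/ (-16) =273/ 512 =0.53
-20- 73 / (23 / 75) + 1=-5912 / 23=-257.04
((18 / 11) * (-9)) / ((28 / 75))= -6075 / 154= -39.45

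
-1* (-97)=97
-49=-49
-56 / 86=-28 / 43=-0.65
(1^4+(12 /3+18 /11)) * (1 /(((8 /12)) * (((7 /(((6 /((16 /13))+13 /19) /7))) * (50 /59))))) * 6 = 6550947 /819280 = 8.00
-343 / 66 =-5.20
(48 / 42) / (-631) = -8 / 4417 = -0.00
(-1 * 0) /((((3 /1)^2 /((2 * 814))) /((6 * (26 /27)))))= 0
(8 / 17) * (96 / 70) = 384 / 595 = 0.65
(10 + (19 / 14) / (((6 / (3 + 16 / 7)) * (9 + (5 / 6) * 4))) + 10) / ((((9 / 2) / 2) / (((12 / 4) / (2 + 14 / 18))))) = 11817 / 1225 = 9.65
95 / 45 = 19 / 9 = 2.11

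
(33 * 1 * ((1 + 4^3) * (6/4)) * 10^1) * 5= 160875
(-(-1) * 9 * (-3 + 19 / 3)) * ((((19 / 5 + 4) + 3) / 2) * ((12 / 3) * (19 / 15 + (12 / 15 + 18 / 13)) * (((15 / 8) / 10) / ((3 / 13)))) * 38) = 345249 / 5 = 69049.80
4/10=0.40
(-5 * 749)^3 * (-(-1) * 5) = -262618593125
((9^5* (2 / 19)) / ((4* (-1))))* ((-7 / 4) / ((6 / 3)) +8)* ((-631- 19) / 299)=4428675 / 184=24068.89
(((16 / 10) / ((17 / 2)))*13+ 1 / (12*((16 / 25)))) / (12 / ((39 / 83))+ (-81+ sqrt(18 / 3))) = -394237753 / 8467256640 - 7108309*sqrt(6) / 8467256640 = -0.05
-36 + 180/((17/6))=468/17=27.53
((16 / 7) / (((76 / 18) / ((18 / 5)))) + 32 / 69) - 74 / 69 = 20498 / 15295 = 1.34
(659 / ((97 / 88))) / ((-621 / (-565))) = 32765480 / 60237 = 543.94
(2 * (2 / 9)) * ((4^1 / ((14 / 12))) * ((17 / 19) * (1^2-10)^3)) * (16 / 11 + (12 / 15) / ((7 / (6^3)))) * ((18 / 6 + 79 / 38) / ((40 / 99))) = -144429410016 / 442225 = -326597.12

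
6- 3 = 3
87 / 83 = 1.05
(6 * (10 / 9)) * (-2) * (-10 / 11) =400 / 33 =12.12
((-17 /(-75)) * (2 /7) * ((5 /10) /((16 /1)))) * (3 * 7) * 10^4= 425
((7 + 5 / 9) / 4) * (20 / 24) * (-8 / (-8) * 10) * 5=2125 / 27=78.70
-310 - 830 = -1140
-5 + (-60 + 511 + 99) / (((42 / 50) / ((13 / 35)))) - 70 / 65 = 453137 / 1911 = 237.12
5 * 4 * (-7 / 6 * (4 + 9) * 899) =-818090 / 3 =-272696.67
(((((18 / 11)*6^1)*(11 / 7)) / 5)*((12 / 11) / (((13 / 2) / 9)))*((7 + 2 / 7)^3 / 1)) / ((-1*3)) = -1031494176 / 1716715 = -600.85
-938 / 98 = -67 / 7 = -9.57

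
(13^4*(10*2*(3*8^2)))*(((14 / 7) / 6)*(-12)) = -438696960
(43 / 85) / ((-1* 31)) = -43 / 2635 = -0.02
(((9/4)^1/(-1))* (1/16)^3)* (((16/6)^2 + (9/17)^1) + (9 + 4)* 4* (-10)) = 78391/278528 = 0.28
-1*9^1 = -9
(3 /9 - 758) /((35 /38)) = -86374 /105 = -822.61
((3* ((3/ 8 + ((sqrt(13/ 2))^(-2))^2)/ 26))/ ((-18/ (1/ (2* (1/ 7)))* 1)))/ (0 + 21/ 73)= -39347/ 1265472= -0.03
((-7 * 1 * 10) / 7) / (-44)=5 / 22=0.23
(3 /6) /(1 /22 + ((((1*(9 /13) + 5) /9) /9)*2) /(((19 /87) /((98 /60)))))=1100385 /2413423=0.46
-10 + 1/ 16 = -159/ 16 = -9.94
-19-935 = -954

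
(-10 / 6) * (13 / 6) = -65 / 18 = -3.61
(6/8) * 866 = 1299/2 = 649.50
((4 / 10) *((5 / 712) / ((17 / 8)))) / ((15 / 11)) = 22 / 22695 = 0.00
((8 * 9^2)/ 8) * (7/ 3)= 189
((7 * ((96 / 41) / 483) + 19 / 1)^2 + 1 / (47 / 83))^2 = 231515637129954271396 / 1746797198858209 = 132537.22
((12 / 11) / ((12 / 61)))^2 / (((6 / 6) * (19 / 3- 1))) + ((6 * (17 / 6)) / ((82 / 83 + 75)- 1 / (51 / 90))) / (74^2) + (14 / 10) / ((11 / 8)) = 9415572068211 / 1387860329680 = 6.78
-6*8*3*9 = -1296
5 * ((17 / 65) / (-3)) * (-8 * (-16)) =-2176 / 39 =-55.79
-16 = -16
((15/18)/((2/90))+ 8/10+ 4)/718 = 423/7180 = 0.06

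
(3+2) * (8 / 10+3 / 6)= 13 / 2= 6.50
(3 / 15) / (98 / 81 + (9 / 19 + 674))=1539 / 5199385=0.00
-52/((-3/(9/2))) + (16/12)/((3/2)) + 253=2987/9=331.89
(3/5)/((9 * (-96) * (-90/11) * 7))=11/907200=0.00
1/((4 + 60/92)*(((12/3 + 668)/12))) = 23/5992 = 0.00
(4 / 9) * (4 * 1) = 16 / 9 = 1.78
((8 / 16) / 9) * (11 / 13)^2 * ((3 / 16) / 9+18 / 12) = 8833 / 146016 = 0.06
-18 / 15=-1.20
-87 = -87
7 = 7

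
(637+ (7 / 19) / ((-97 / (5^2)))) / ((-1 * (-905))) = 1173816 / 1667915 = 0.70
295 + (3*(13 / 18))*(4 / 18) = 7978 / 27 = 295.48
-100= -100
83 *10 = 830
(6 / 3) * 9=18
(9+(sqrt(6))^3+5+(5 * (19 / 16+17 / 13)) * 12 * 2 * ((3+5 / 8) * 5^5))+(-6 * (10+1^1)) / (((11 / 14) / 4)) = 6 * sqrt(6)+705448649 / 208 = 3391594.74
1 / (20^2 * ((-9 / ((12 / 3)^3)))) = -4 / 225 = -0.02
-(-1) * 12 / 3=4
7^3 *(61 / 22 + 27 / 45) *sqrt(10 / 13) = 127253 *sqrt(130) / 1430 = 1014.62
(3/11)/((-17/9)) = -27/187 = -0.14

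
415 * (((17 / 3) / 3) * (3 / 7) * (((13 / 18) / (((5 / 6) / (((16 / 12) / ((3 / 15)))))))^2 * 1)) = 19076720 / 1701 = 11215.00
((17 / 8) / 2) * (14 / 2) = 119 / 16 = 7.44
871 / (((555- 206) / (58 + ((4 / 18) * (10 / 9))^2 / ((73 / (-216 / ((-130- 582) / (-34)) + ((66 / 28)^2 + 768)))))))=35559101204198 / 242987065839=146.34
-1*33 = -33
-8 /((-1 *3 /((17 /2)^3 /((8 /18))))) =14739 /4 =3684.75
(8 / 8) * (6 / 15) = 2 / 5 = 0.40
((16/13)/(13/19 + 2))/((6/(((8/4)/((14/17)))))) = 152/819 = 0.19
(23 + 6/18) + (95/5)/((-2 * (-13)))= 1877/78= 24.06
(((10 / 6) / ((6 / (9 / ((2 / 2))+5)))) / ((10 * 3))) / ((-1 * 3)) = -7 / 162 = -0.04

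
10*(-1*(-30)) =300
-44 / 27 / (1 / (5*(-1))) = 220 / 27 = 8.15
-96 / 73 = -1.32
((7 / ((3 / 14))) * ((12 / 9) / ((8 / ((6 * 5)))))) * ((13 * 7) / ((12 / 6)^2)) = 22295 / 6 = 3715.83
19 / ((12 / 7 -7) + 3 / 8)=-1064 / 275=-3.87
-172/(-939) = 172/939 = 0.18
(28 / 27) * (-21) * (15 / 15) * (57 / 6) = -1862 / 9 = -206.89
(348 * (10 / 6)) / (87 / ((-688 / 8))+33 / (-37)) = -1845560 / 6057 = -304.70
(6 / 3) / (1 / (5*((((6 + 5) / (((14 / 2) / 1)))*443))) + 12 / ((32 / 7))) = 389840 / 511721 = 0.76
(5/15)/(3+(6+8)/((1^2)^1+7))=0.07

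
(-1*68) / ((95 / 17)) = -1156 / 95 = -12.17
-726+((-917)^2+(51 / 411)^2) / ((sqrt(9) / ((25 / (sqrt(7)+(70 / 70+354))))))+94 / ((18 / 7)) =67589447384440 / 3547847763 - 197283074125 *sqrt(7) / 3547847763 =18903.71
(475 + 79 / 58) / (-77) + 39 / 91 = -25715 / 4466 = -5.76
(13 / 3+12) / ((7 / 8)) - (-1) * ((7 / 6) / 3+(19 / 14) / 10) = 24181 / 1260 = 19.19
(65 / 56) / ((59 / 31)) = 2015 / 3304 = 0.61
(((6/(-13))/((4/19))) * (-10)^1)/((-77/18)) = -5130/1001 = -5.12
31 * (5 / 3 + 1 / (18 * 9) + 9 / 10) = 32302 / 405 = 79.76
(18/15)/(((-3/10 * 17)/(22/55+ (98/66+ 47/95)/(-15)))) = -50416/799425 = -0.06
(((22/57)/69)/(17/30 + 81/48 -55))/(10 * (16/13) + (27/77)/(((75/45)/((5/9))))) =-1761760/206403817713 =-0.00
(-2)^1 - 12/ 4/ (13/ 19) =-83/ 13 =-6.38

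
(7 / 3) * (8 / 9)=56 / 27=2.07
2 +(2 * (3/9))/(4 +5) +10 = 326/27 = 12.07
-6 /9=-2 /3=-0.67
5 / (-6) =-5 / 6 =-0.83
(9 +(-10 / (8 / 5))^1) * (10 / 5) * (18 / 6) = 33 / 2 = 16.50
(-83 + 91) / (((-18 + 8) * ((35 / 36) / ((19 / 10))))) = -1368 / 875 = -1.56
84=84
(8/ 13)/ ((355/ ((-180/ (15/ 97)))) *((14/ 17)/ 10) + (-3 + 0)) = -0.20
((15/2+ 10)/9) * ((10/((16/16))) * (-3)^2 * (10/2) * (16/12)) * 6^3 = 252000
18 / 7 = 2.57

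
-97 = -97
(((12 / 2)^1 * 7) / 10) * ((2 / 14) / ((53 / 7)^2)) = 147 / 14045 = 0.01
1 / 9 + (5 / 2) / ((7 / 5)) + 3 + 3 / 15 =3211 / 630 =5.10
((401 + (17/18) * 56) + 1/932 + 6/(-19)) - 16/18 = 8016151/17708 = 452.69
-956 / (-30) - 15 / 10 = 30.37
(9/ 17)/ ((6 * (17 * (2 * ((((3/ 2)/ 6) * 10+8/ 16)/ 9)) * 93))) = 3/ 35836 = 0.00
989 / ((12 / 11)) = 10879 / 12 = 906.58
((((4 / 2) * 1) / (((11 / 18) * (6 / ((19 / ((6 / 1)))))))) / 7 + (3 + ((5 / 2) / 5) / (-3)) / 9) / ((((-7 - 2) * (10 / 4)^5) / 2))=-14944 / 11694375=-0.00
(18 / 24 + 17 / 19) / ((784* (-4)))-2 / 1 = -476797 / 238336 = -2.00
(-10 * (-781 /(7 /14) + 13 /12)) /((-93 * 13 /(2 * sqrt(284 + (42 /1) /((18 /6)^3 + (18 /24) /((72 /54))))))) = -187310 * sqrt(31479) /76167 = -436.32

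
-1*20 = -20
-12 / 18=-0.67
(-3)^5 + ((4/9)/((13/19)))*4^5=49393/117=422.16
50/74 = 25/37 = 0.68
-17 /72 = -0.24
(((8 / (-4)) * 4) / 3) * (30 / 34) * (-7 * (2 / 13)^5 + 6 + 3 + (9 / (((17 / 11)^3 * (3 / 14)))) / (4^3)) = -2678507984255 / 124043050612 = -21.59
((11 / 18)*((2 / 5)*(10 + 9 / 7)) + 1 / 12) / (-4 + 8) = 0.71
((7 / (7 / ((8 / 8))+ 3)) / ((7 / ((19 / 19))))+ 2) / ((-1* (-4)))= 21 / 40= 0.52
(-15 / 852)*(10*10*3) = -375 / 71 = -5.28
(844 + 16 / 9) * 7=53284 / 9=5920.44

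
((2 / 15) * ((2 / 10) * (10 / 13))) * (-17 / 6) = -34 / 585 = -0.06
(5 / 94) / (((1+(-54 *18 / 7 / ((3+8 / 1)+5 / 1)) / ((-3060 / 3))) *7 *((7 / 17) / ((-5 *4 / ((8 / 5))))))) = -0.23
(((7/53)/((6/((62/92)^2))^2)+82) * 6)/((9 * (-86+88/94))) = -0.64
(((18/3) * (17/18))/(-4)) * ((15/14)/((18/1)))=-85/1008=-0.08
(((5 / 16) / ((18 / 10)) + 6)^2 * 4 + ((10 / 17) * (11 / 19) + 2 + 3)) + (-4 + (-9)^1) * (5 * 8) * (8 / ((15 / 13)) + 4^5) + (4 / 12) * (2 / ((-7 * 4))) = -6281619824539 / 11721024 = -535927.56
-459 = -459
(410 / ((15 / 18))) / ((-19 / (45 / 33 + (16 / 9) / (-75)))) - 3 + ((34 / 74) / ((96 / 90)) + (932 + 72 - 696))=7536896863 / 27838800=270.73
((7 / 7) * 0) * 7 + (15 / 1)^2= 225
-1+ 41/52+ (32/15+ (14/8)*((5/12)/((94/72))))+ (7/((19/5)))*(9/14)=1276241/348270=3.66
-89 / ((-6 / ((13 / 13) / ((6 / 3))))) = 7.42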